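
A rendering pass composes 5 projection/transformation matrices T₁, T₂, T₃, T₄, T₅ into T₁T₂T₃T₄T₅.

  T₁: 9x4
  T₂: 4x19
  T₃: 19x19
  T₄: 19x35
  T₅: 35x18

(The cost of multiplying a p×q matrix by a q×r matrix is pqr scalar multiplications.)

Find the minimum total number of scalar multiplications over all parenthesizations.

7272

Adjacent pairs: T₁T₂ = 9·4·19 = 684; T₂T₃ = 4·19·19 = 1444; T₃T₄ = 19·19·35 = 12635; T₄T₅ = 19·35·18 = 11970.
Length 3: T₁..T₃: k=1: 0+1444+9·4·19=2128; k=2: 684+0+9·19·19=3933 → min 2128 | T₂..T₄: k=2: 0+12635+4·19·35=15295; k=3: 1444+0+4·19·35=4104 → min 4104 | T₃..T₅: k=3: 0+11970+19·19·18=18468; k=4: 12635+0+19·35·18=24605 → min 18468.
Length 4: T₁..T₄: k=1: 0+4104+9·4·35=5364; k=2: 684+12635+9·19·35=19304; k=3: 2128+0+9·19·35=8113 → min 5364 | T₂..T₅: k=2: 0+18468+4·19·18=19836; k=3: 1444+11970+4·19·18=14782; k=4: 4104+0+4·35·18=6624 → min 6624.
Length 5: T₁..T₅: k=1: 0+6624+9·4·18=7272; k=2: 684+18468+9·19·18=22230; k=3: 2128+11970+9·19·18=17176; k=4: 5364+0+9·35·18=11034 → min 7272.
Optimal order: (T₁(((T₂T₃)T₄)T₅)) with cost 7272.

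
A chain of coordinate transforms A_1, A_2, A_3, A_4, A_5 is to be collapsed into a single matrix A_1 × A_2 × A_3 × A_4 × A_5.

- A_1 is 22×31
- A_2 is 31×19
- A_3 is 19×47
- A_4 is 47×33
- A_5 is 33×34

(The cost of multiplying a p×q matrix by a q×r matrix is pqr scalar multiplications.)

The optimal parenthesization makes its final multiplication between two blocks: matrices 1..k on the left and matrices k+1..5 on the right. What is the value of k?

2

Adjacent pairs: A_1A_2 = 22·31·19 = 12958; A_2A_3 = 31·19·47 = 27683; A_3A_4 = 19·47·33 = 29469; A_4A_5 = 47·33·34 = 52734.
Length 3: A_1..A_3: k=1: 0+27683+22·31·47=59737; k=2: 12958+0+22·19·47=32604 → min 32604 | A_2..A_4: k=2: 0+29469+31·19·33=48906; k=3: 27683+0+31·47·33=75764 → min 48906 | A_3..A_5: k=3: 0+52734+19·47·34=83096; k=4: 29469+0+19·33·34=50787 → min 50787.
Length 4: A_1..A_4: k=1: 0+48906+22·31·33=71412; k=2: 12958+29469+22·19·33=56221; k=3: 32604+0+22·47·33=66726 → min 56221 | A_2..A_5: k=2: 0+50787+31·19·34=70813; k=3: 27683+52734+31·47·34=129955; k=4: 48906+0+31·33·34=83688 → min 70813.
Top-level splits: k=1: (A_1..A_1)·(A_2..A_5) → 0+70813+22·31·34 = 94001; k=2: (A_1..A_2)·(A_3..A_5) → 12958+50787+22·19·34 = 77957; k=3: (A_1..A_3)·(A_4..A_5) → 32604+52734+22·47·34 = 120494; k=4: (A_1..A_4)·(A_5..A_5) → 56221+0+22·33·34 = 80905.
Best split is after A_2, i.e. k = 2.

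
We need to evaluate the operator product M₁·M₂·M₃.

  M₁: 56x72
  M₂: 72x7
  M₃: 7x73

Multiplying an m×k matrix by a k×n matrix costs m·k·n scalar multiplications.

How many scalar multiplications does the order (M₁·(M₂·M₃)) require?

331128

(M₂·M₃): 72×7 by 7×73 → 72×73, cost 72·7·73 = 36792
(M₁·(M₂·M₃)): 56×72 by 72×73 → 56×73, cost 56·72·73 = 294336; cumulative 331128
Total: 331128 scalar multiplications.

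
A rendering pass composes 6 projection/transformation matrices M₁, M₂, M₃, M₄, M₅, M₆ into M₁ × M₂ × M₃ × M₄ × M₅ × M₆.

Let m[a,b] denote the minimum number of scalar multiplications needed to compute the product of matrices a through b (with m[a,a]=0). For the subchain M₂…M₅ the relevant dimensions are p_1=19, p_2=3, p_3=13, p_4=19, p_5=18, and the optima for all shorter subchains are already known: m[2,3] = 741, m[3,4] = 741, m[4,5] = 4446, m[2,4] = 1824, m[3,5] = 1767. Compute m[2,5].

2793

m[2,5] = min over k∈[2,4] of m[2,k]+m[k+1,5]+p_{1}·p_k·p_{5}.
k=2: 0 + 1767 + 19·3·18 = 2793; k=3: 741 + 4446 + 19·13·18 = 9633; k=4: 1824 + 0 + 19·19·18 = 8322.
Minimum: 2793 at k=2.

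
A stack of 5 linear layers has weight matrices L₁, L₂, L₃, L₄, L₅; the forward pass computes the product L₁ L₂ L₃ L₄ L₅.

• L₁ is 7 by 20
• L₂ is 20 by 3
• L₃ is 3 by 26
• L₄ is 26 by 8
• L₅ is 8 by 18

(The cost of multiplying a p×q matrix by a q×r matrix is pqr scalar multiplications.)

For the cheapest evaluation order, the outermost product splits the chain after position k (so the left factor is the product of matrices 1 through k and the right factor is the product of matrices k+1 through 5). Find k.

2

Adjacent pairs: L₁L₂ = 7·20·3 = 420; L₂L₃ = 20·3·26 = 1560; L₃L₄ = 3·26·8 = 624; L₄L₅ = 26·8·18 = 3744.
Length 3: L₁..L₃: k=1: 0+1560+7·20·26=5200; k=2: 420+0+7·3·26=966 → min 966 | L₂..L₄: k=2: 0+624+20·3·8=1104; k=3: 1560+0+20·26·8=5720 → min 1104 | L₃..L₅: k=3: 0+3744+3·26·18=5148; k=4: 624+0+3·8·18=1056 → min 1056.
Length 4: L₁..L₄: k=1: 0+1104+7·20·8=2224; k=2: 420+624+7·3·8=1212; k=3: 966+0+7·26·8=2422 → min 1212 | L₂..L₅: k=2: 0+1056+20·3·18=2136; k=3: 1560+3744+20·26·18=14664; k=4: 1104+0+20·8·18=3984 → min 2136.
Top-level splits: k=1: (L₁..L₁)·(L₂..L₅) → 0+2136+7·20·18 = 4656; k=2: (L₁..L₂)·(L₃..L₅) → 420+1056+7·3·18 = 1854; k=3: (L₁..L₃)·(L₄..L₅) → 966+3744+7·26·18 = 7986; k=4: (L₁..L₄)·(L₅..L₅) → 1212+0+7·8·18 = 2220.
Best split is after L₂, i.e. k = 2.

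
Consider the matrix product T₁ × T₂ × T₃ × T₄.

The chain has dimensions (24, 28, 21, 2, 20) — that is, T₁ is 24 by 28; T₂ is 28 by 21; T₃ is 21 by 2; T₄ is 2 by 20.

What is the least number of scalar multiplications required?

Adjacent pairs: T₁T₂ = 24·28·21 = 14112; T₂T₃ = 28·21·2 = 1176; T₃T₄ = 21·2·20 = 840.
Length 3: T₁..T₃: k=1: 0+1176+24·28·2=2520; k=2: 14112+0+24·21·2=15120 → min 2520 | T₂..T₄: k=2: 0+840+28·21·20=12600; k=3: 1176+0+28·2·20=2296 → min 2296.
Length 4: T₁..T₄: k=1: 0+2296+24·28·20=15736; k=2: 14112+840+24·21·20=25032; k=3: 2520+0+24·2·20=3480 → min 3480.
Optimal order: ((T₁ × (T₂ × T₃)) × T₄) with cost 3480.

3480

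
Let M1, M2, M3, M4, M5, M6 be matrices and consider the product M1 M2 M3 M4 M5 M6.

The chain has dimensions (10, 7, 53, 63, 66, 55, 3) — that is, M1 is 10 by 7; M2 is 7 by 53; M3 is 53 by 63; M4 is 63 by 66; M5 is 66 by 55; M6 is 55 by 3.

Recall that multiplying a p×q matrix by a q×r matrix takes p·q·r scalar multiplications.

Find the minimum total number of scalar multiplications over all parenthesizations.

34704

Adjacent pairs: M1M2 = 10·7·53 = 3710; M2M3 = 7·53·63 = 23373; M3M4 = 53·63·66 = 220374; M4M5 = 63·66·55 = 228690; M5M6 = 66·55·3 = 10890.
Length 3: M1..M3: k=1: 0+23373+10·7·63=27783; k=2: 3710+0+10·53·63=37100 → min 27783 | M2..M4: k=2: 0+220374+7·53·66=244860; k=3: 23373+0+7·63·66=52479 → min 52479 | M3..M5: k=3: 0+228690+53·63·55=412335; k=4: 220374+0+53·66·55=412764 → min 412335 | M4..M6: k=4: 0+10890+63·66·3=23364; k=5: 228690+0+63·55·3=239085 → min 23364.
Length 4: M1..M4: k=1: 0+52479+10·7·66=57099; k=2: 3710+220374+10·53·66=259064; k=3: 27783+0+10·63·66=69363 → min 57099 | M2..M5: k=2: 0+412335+7·53·55=432740; k=3: 23373+228690+7·63·55=276318; k=4: 52479+0+7·66·55=77889 → min 77889 | M3..M6: k=3: 0+23364+53·63·3=33381; k=4: 220374+10890+53·66·3=241758; k=5: 412335+0+53·55·3=421080 → min 33381.
Length 5: M1..M5: k=1: 0+77889+10·7·55=81739; k=2: 3710+412335+10·53·55=445195; k=3: 27783+228690+10·63·55=291123; k=4: 57099+0+10·66·55=93399 → min 81739 | M2..M6: k=2: 0+33381+7·53·3=34494; k=3: 23373+23364+7·63·3=48060; k=4: 52479+10890+7·66·3=64755; k=5: 77889+0+7·55·3=79044 → min 34494.
Length 6: M1..M6: k=1: 0+34494+10·7·3=34704; k=2: 3710+33381+10·53·3=38681; k=3: 27783+23364+10·63·3=53037; k=4: 57099+10890+10·66·3=69969; k=5: 81739+0+10·55·3=83389 → min 34704.
Optimal order: (M1 (M2 (M3 (M4 (M5 M6))))) with cost 34704.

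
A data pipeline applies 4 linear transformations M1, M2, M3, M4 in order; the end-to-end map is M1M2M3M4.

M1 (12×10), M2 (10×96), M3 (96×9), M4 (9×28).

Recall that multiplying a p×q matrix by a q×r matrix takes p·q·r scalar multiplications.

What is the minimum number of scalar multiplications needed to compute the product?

Adjacent pairs: M1M2 = 12·10·96 = 11520; M2M3 = 10·96·9 = 8640; M3M4 = 96·9·28 = 24192.
Length 3: M1..M3: k=1: 0+8640+12·10·9=9720; k=2: 11520+0+12·96·9=21888 → min 9720 | M2..M4: k=2: 0+24192+10·96·28=51072; k=3: 8640+0+10·9·28=11160 → min 11160.
Length 4: M1..M4: k=1: 0+11160+12·10·28=14520; k=2: 11520+24192+12·96·28=67968; k=3: 9720+0+12·9·28=12744 → min 12744.
Optimal order: ((M1(M2M3))M4) with cost 12744.

12744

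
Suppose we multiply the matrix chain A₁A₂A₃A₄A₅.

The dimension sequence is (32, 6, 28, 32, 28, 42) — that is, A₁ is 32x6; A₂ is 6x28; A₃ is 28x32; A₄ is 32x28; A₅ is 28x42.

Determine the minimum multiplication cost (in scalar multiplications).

Adjacent pairs: A₁A₂ = 32·6·28 = 5376; A₂A₃ = 6·28·32 = 5376; A₃A₄ = 28·32·28 = 25088; A₄A₅ = 32·28·42 = 37632.
Length 3: A₁..A₃: k=1: 0+5376+32·6·32=11520; k=2: 5376+0+32·28·32=34048 → min 11520 | A₂..A₄: k=2: 0+25088+6·28·28=29792; k=3: 5376+0+6·32·28=10752 → min 10752 | A₃..A₅: k=3: 0+37632+28·32·42=75264; k=4: 25088+0+28·28·42=58016 → min 58016.
Length 4: A₁..A₄: k=1: 0+10752+32·6·28=16128; k=2: 5376+25088+32·28·28=55552; k=3: 11520+0+32·32·28=40192 → min 16128 | A₂..A₅: k=2: 0+58016+6·28·42=65072; k=3: 5376+37632+6·32·42=51072; k=4: 10752+0+6·28·42=17808 → min 17808.
Length 5: A₁..A₅: k=1: 0+17808+32·6·42=25872; k=2: 5376+58016+32·28·42=101024; k=3: 11520+37632+32·32·42=92160; k=4: 16128+0+32·28·42=53760 → min 25872.
Optimal order: (A₁(((A₂A₃)A₄)A₅)) with cost 25872.

25872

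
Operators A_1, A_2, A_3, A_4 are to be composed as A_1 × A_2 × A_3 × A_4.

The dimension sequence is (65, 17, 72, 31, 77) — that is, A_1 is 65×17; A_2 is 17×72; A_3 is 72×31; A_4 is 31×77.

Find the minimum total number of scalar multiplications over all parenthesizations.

163608

Adjacent pairs: A_1A_2 = 65·17·72 = 79560; A_2A_3 = 17·72·31 = 37944; A_3A_4 = 72·31·77 = 171864.
Length 3: A_1..A_3: k=1: 0+37944+65·17·31=72199; k=2: 79560+0+65·72·31=224640 → min 72199 | A_2..A_4: k=2: 0+171864+17·72·77=266112; k=3: 37944+0+17·31·77=78523 → min 78523.
Length 4: A_1..A_4: k=1: 0+78523+65·17·77=163608; k=2: 79560+171864+65·72·77=611784; k=3: 72199+0+65·31·77=227354 → min 163608.
Optimal order: (A_1 × ((A_2 × A_3) × A_4)) with cost 163608.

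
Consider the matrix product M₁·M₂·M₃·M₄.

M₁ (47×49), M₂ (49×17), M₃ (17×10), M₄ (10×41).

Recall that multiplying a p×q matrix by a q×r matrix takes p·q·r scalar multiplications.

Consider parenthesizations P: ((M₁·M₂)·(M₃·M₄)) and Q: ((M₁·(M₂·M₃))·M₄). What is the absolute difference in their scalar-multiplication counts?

28250

Order P = ((M₁·M₂)·(M₃·M₄)): (M₁·M₂): 47×49 by 49×17 → 47×17, cost 47·49·17 = 39151; (M₃·M₄): 17×10 by 10×41 → 17×41, cost 17·10·41 = 6970; ((M₁·M₂)·(M₃·M₄)): 47×17 by 17×41 → 47×41, cost 47·17·41 = 32759; cumulative 78880. Total 78880.
Order Q = ((M₁·(M₂·M₃))·M₄): (M₂·M₃): 49×17 by 17×10 → 49×10, cost 49·17·10 = 8330; (M₁·(M₂·M₃)): 47×49 by 49×10 → 47×10, cost 47·49·10 = 23030; cumulative 31360; ((M₁·(M₂·M₃))·M₄): 47×10 by 10×41 → 47×41, cost 47·10·41 = 19270; cumulative 50630. Total 50630.
Difference: |78880 − 50630| = 28250.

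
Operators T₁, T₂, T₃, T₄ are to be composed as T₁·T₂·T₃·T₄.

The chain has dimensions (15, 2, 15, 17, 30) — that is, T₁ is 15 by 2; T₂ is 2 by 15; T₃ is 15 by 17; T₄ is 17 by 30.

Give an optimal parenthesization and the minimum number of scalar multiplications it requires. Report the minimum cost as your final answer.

Adjacent pairs: T₁T₂ = 15·2·15 = 450; T₂T₃ = 2·15·17 = 510; T₃T₄ = 15·17·30 = 7650.
Length 3: T₁..T₃: k=1: 0+510+15·2·17=1020; k=2: 450+0+15·15·17=4275 → min 1020 | T₂..T₄: k=2: 0+7650+2·15·30=8550; k=3: 510+0+2·17·30=1530 → min 1530.
Length 4: T₁..T₄: k=1: 0+1530+15·2·30=2430; k=2: 450+7650+15·15·30=14850; k=3: 1020+0+15·17·30=8670 → min 2430.
Optimal parenthesization: (T₁·((T₂·T₃)·T₄)) with cost 2430.

2430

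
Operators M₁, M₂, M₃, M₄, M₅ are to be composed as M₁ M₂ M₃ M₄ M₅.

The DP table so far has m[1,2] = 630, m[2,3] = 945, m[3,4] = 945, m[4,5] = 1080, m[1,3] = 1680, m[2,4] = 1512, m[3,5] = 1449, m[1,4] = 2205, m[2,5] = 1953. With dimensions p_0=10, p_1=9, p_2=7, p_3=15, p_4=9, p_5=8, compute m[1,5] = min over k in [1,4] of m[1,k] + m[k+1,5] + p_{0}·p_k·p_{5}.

2639

m[1,5] = min over k∈[1,4] of m[1,k]+m[k+1,5]+p_{0}·p_k·p_{5}.
k=1: 0 + 1953 + 10·9·8 = 2673; k=2: 630 + 1449 + 10·7·8 = 2639; k=3: 1680 + 1080 + 10·15·8 = 3960; k=4: 2205 + 0 + 10·9·8 = 2925.
Minimum: 2639 at k=2.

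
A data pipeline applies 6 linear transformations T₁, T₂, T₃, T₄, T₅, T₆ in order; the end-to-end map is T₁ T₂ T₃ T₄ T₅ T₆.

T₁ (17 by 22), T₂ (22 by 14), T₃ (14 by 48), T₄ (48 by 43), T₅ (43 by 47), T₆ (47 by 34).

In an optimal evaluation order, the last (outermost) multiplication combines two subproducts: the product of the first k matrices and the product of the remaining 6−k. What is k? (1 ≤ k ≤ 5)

2

Adjacent pairs: T₁T₂ = 17·22·14 = 5236; T₂T₃ = 22·14·48 = 14784; T₃T₄ = 14·48·43 = 28896; T₄T₅ = 48·43·47 = 97008; T₅T₆ = 43·47·34 = 68714.
Length 3: T₁..T₃: k=1: 0+14784+17·22·48=32736; k=2: 5236+0+17·14·48=16660 → min 16660 | T₂..T₄: k=2: 0+28896+22·14·43=42140; k=3: 14784+0+22·48·43=60192 → min 42140 | T₃..T₅: k=3: 0+97008+14·48·47=128592; k=4: 28896+0+14·43·47=57190 → min 57190 | T₄..T₆: k=4: 0+68714+48·43·34=138890; k=5: 97008+0+48·47·34=173712 → min 138890.
Length 4: T₁..T₄: k=1: 0+42140+17·22·43=58222; k=2: 5236+28896+17·14·43=44366; k=3: 16660+0+17·48·43=51748 → min 44366 | T₂..T₅: k=2: 0+57190+22·14·47=71666; k=3: 14784+97008+22·48·47=161424; k=4: 42140+0+22·43·47=86602 → min 71666 | T₃..T₆: k=3: 0+138890+14·48·34=161738; k=4: 28896+68714+14·43·34=118078; k=5: 57190+0+14·47·34=79562 → min 79562.
Length 5: T₁..T₅: k=1: 0+71666+17·22·47=89244; k=2: 5236+57190+17·14·47=73612; k=3: 16660+97008+17·48·47=152020; k=4: 44366+0+17·43·47=78723 → min 73612 | T₂..T₆: k=2: 0+79562+22·14·34=90034; k=3: 14784+138890+22·48·34=189578; k=4: 42140+68714+22·43·34=143018; k=5: 71666+0+22·47·34=106822 → min 90034.
Top-level splits: k=1: (T₁..T₁)·(T₂..T₆) → 0+90034+17·22·34 = 102750; k=2: (T₁..T₂)·(T₃..T₆) → 5236+79562+17·14·34 = 92890; k=3: (T₁..T₃)·(T₄..T₆) → 16660+138890+17·48·34 = 183294; k=4: (T₁..T₄)·(T₅..T₆) → 44366+68714+17·43·34 = 137934; k=5: (T₁..T₅)·(T₆..T₆) → 73612+0+17·47·34 = 100778.
Best split is after T₂, i.e. k = 2.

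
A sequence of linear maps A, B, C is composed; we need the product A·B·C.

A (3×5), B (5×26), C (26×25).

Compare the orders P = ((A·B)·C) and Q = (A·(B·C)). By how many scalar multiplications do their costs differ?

1285

Order P = ((A·B)·C): (A·B): 3×5 by 5×26 → 3×26, cost 3·5·26 = 390; ((A·B)·C): 3×26 by 26×25 → 3×25, cost 3·26·25 = 1950; cumulative 2340. Total 2340.
Order Q = (A·(B·C)): (B·C): 5×26 by 26×25 → 5×25, cost 5·26·25 = 3250; (A·(B·C)): 3×5 by 5×25 → 3×25, cost 3·5·25 = 375; cumulative 3625. Total 3625.
Difference: |2340 − 3625| = 1285.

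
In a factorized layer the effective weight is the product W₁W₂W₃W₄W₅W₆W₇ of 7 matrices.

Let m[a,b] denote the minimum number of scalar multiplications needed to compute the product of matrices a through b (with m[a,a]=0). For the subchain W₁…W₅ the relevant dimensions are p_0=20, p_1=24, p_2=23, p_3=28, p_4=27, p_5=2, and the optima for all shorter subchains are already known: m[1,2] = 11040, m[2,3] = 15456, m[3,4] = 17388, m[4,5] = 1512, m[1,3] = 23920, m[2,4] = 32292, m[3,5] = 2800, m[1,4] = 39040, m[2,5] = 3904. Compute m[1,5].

4864

m[1,5] = min over k∈[1,4] of m[1,k]+m[k+1,5]+p_{0}·p_k·p_{5}.
k=1: 0 + 3904 + 20·24·2 = 4864; k=2: 11040 + 2800 + 20·23·2 = 14760; k=3: 23920 + 1512 + 20·28·2 = 26552; k=4: 39040 + 0 + 20·27·2 = 40120.
Minimum: 4864 at k=1.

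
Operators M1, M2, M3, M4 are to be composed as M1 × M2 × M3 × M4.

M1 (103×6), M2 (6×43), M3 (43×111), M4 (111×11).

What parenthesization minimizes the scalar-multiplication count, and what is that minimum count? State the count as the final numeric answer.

42762

Adjacent pairs: M1M2 = 103·6·43 = 26574; M2M3 = 6·43·111 = 28638; M3M4 = 43·111·11 = 52503.
Length 3: M1..M3: k=1: 0+28638+103·6·111=97236; k=2: 26574+0+103·43·111=518193 → min 97236 | M2..M4: k=2: 0+52503+6·43·11=55341; k=3: 28638+0+6·111·11=35964 → min 35964.
Length 4: M1..M4: k=1: 0+35964+103·6·11=42762; k=2: 26574+52503+103·43·11=127796; k=3: 97236+0+103·111·11=222999 → min 42762.
Optimal parenthesization: (M1 × ((M2 × M3) × M4)) with cost 42762.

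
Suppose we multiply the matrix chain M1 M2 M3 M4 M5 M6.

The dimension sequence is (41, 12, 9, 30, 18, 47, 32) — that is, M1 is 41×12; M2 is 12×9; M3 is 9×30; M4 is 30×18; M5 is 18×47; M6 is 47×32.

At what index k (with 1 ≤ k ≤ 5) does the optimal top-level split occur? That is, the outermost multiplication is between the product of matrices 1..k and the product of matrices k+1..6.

2

Adjacent pairs: M1M2 = 41·12·9 = 4428; M2M3 = 12·9·30 = 3240; M3M4 = 9·30·18 = 4860; M4M5 = 30·18·47 = 25380; M5M6 = 18·47·32 = 27072.
Length 3: M1..M3: k=1: 0+3240+41·12·30=18000; k=2: 4428+0+41·9·30=15498 → min 15498 | M2..M4: k=2: 0+4860+12·9·18=6804; k=3: 3240+0+12·30·18=9720 → min 6804 | M3..M5: k=3: 0+25380+9·30·47=38070; k=4: 4860+0+9·18·47=12474 → min 12474 | M4..M6: k=4: 0+27072+30·18·32=44352; k=5: 25380+0+30·47·32=70500 → min 44352.
Length 4: M1..M4: k=1: 0+6804+41·12·18=15660; k=2: 4428+4860+41·9·18=15930; k=3: 15498+0+41·30·18=37638 → min 15660 | M2..M5: k=2: 0+12474+12·9·47=17550; k=3: 3240+25380+12·30·47=45540; k=4: 6804+0+12·18·47=16956 → min 16956 | M3..M6: k=3: 0+44352+9·30·32=52992; k=4: 4860+27072+9·18·32=37116; k=5: 12474+0+9·47·32=26010 → min 26010.
Length 5: M1..M5: k=1: 0+16956+41·12·47=40080; k=2: 4428+12474+41·9·47=34245; k=3: 15498+25380+41·30·47=98688; k=4: 15660+0+41·18·47=50346 → min 34245 | M2..M6: k=2: 0+26010+12·9·32=29466; k=3: 3240+44352+12·30·32=59112; k=4: 6804+27072+12·18·32=40788; k=5: 16956+0+12·47·32=35004 → min 29466.
Top-level splits: k=1: (M1..M1)·(M2..M6) → 0+29466+41·12·32 = 45210; k=2: (M1..M2)·(M3..M6) → 4428+26010+41·9·32 = 42246; k=3: (M1..M3)·(M4..M6) → 15498+44352+41·30·32 = 99210; k=4: (M1..M4)·(M5..M6) → 15660+27072+41·18·32 = 66348; k=5: (M1..M5)·(M6..M6) → 34245+0+41·47·32 = 95909.
Best split is after M2, i.e. k = 2.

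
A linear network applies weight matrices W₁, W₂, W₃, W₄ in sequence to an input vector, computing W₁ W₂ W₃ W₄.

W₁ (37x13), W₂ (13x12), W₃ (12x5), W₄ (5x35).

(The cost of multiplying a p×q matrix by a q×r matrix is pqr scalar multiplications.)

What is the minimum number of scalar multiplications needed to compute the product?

9660

Adjacent pairs: W₁W₂ = 37·13·12 = 5772; W₂W₃ = 13·12·5 = 780; W₃W₄ = 12·5·35 = 2100.
Length 3: W₁..W₃: k=1: 0+780+37·13·5=3185; k=2: 5772+0+37·12·5=7992 → min 3185 | W₂..W₄: k=2: 0+2100+13·12·35=7560; k=3: 780+0+13·5·35=3055 → min 3055.
Length 4: W₁..W₄: k=1: 0+3055+37·13·35=19890; k=2: 5772+2100+37·12·35=23412; k=3: 3185+0+37·5·35=9660 → min 9660.
Optimal order: ((W₁ (W₂ W₃)) W₄) with cost 9660.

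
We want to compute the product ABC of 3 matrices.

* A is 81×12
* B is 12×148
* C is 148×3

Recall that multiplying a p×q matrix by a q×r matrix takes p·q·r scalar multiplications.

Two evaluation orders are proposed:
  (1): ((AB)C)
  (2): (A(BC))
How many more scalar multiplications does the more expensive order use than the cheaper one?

171576

Order (1) = ((AB)C): (AB): 81×12 by 12×148 → 81×148, cost 81·12·148 = 143856; ((AB)C): 81×148 by 148×3 → 81×3, cost 81·148·3 = 35964; cumulative 179820. Total 179820.
Order (2) = (A(BC)): (BC): 12×148 by 148×3 → 12×3, cost 12·148·3 = 5328; (A(BC)): 81×12 by 12×3 → 81×3, cost 81·12·3 = 2916; cumulative 8244. Total 8244.
Difference: |179820 − 8244| = 171576.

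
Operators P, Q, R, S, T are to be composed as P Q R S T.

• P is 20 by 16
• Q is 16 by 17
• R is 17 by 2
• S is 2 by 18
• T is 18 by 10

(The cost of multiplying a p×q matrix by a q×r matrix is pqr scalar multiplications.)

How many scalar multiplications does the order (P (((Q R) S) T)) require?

(Q R): 16×17 by 17×2 → 16×2, cost 16·17·2 = 544
((Q R) S): 16×2 by 2×18 → 16×18, cost 16·2·18 = 576; cumulative 1120
(((Q R) S) T): 16×18 by 18×10 → 16×10, cost 16·18·10 = 2880; cumulative 4000
(P (((Q R) S) T)): 20×16 by 16×10 → 20×10, cost 20·16·10 = 3200; cumulative 7200
Total: 7200 scalar multiplications.

7200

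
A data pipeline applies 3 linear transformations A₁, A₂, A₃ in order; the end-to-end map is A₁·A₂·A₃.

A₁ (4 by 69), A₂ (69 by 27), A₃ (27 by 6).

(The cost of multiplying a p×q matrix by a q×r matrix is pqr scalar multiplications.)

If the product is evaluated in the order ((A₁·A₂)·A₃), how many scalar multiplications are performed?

(A₁·A₂): 4×69 by 69×27 → 4×27, cost 4·69·27 = 7452
((A₁·A₂)·A₃): 4×27 by 27×6 → 4×6, cost 4·27·6 = 648; cumulative 8100
Total: 8100 scalar multiplications.

8100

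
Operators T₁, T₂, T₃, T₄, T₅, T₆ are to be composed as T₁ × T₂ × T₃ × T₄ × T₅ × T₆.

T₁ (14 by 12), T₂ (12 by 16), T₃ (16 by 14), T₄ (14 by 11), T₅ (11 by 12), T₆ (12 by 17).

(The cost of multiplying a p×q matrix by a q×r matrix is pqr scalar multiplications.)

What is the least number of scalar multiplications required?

10992

Adjacent pairs: T₁T₂ = 14·12·16 = 2688; T₂T₃ = 12·16·14 = 2688; T₃T₄ = 16·14·11 = 2464; T₄T₅ = 14·11·12 = 1848; T₅T₆ = 11·12·17 = 2244.
Length 3: T₁..T₃: k=1: 0+2688+14·12·14=5040; k=2: 2688+0+14·16·14=5824 → min 5040 | T₂..T₄: k=2: 0+2464+12·16·11=4576; k=3: 2688+0+12·14·11=4536 → min 4536 | T₃..T₅: k=3: 0+1848+16·14·12=4536; k=4: 2464+0+16·11·12=4576 → min 4536 | T₄..T₆: k=4: 0+2244+14·11·17=4862; k=5: 1848+0+14·12·17=4704 → min 4704.
Length 4: T₁..T₄: k=1: 0+4536+14·12·11=6384; k=2: 2688+2464+14·16·11=7616; k=3: 5040+0+14·14·11=7196 → min 6384 | T₂..T₅: k=2: 0+4536+12·16·12=6840; k=3: 2688+1848+12·14·12=6552; k=4: 4536+0+12·11·12=6120 → min 6120 | T₃..T₆: k=3: 0+4704+16·14·17=8512; k=4: 2464+2244+16·11·17=7700; k=5: 4536+0+16·12·17=7800 → min 7700.
Length 5: T₁..T₅: k=1: 0+6120+14·12·12=8136; k=2: 2688+4536+14·16·12=9912; k=3: 5040+1848+14·14·12=9240; k=4: 6384+0+14·11·12=8232 → min 8136 | T₂..T₆: k=2: 0+7700+12·16·17=10964; k=3: 2688+4704+12·14·17=10248; k=4: 4536+2244+12·11·17=9024; k=5: 6120+0+12·12·17=8568 → min 8568.
Length 6: T₁..T₆: k=1: 0+8568+14·12·17=11424; k=2: 2688+7700+14·16·17=14196; k=3: 5040+4704+14·14·17=13076; k=4: 6384+2244+14·11·17=11246; k=5: 8136+0+14·12·17=10992 → min 10992.
Optimal order: ((T₁ × (((T₂ × T₃) × T₄) × T₅)) × T₆) with cost 10992.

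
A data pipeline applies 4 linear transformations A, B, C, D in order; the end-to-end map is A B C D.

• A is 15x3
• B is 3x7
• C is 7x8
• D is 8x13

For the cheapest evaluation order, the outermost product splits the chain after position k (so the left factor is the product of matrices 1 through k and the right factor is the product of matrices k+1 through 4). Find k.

1

Adjacent pairs: AB = 15·3·7 = 315; BC = 3·7·8 = 168; CD = 7·8·13 = 728.
Length 3: A..C: k=1: 0+168+15·3·8=528; k=2: 315+0+15·7·8=1155 → min 528 | B..D: k=2: 0+728+3·7·13=1001; k=3: 168+0+3·8·13=480 → min 480.
Top-level splits: k=1: (A..A)·(B..D) → 0+480+15·3·13 = 1065; k=2: (A..B)·(C..D) → 315+728+15·7·13 = 2408; k=3: (A..C)·(D..D) → 528+0+15·8·13 = 2088.
Best split is after A, i.e. k = 1.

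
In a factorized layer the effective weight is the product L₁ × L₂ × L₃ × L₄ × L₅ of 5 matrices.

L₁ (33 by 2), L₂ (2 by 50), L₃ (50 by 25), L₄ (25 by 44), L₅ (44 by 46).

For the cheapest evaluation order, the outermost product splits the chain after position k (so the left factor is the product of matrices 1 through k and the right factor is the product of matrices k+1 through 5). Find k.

Adjacent pairs: L₁L₂ = 33·2·50 = 3300; L₂L₃ = 2·50·25 = 2500; L₃L₄ = 50·25·44 = 55000; L₄L₅ = 25·44·46 = 50600.
Length 3: L₁..L₃: k=1: 0+2500+33·2·25=4150; k=2: 3300+0+33·50·25=44550 → min 4150 | L₂..L₄: k=2: 0+55000+2·50·44=59400; k=3: 2500+0+2·25·44=4700 → min 4700 | L₃..L₅: k=3: 0+50600+50·25·46=108100; k=4: 55000+0+50·44·46=156200 → min 108100.
Length 4: L₁..L₄: k=1: 0+4700+33·2·44=7604; k=2: 3300+55000+33·50·44=130900; k=3: 4150+0+33·25·44=40450 → min 7604 | L₂..L₅: k=2: 0+108100+2·50·46=112700; k=3: 2500+50600+2·25·46=55400; k=4: 4700+0+2·44·46=8748 → min 8748.
Top-level splits: k=1: (L₁..L₁)·(L₂..L₅) → 0+8748+33·2·46 = 11784; k=2: (L₁..L₂)·(L₃..L₅) → 3300+108100+33·50·46 = 187300; k=3: (L₁..L₃)·(L₄..L₅) → 4150+50600+33·25·46 = 92700; k=4: (L₁..L₄)·(L₅..L₅) → 7604+0+33·44·46 = 74396.
Best split is after L₁, i.e. k = 1.

1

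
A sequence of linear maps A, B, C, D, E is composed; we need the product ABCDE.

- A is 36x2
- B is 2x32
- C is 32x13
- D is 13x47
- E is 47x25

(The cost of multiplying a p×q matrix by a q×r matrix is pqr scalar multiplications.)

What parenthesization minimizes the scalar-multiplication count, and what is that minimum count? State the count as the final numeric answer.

Adjacent pairs: AB = 36·2·32 = 2304; BC = 2·32·13 = 832; CD = 32·13·47 = 19552; DE = 13·47·25 = 15275.
Length 3: A..C: k=1: 0+832+36·2·13=1768; k=2: 2304+0+36·32·13=17280 → min 1768 | B..D: k=2: 0+19552+2·32·47=22560; k=3: 832+0+2·13·47=2054 → min 2054 | C..E: k=3: 0+15275+32·13·25=25675; k=4: 19552+0+32·47·25=57152 → min 25675.
Length 4: A..D: k=1: 0+2054+36·2·47=5438; k=2: 2304+19552+36·32·47=76000; k=3: 1768+0+36·13·47=23764 → min 5438 | B..E: k=2: 0+25675+2·32·25=27275; k=3: 832+15275+2·13·25=16757; k=4: 2054+0+2·47·25=4404 → min 4404.
Length 5: A..E: k=1: 0+4404+36·2·25=6204; k=2: 2304+25675+36·32·25=56779; k=3: 1768+15275+36·13·25=28743; k=4: 5438+0+36·47·25=47738 → min 6204.
Optimal parenthesization: (A(((BC)D)E)) with cost 6204.

6204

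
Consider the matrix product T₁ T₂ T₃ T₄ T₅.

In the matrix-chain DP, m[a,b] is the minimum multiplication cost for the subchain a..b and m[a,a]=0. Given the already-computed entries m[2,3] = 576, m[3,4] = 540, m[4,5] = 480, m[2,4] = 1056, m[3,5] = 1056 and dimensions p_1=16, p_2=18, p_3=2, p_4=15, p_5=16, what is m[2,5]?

1568

m[2,5] = min over k∈[2,4] of m[2,k]+m[k+1,5]+p_{1}·p_k·p_{5}.
k=2: 0 + 1056 + 16·18·16 = 5664; k=3: 576 + 480 + 16·2·16 = 1568; k=4: 1056 + 0 + 16·15·16 = 4896.
Minimum: 1568 at k=3.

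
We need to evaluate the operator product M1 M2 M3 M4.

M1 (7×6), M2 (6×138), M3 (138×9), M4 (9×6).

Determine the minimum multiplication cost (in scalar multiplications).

8028

Adjacent pairs: M1M2 = 7·6·138 = 5796; M2M3 = 6·138·9 = 7452; M3M4 = 138·9·6 = 7452.
Length 3: M1..M3: k=1: 0+7452+7·6·9=7830; k=2: 5796+0+7·138·9=14490 → min 7830 | M2..M4: k=2: 0+7452+6·138·6=12420; k=3: 7452+0+6·9·6=7776 → min 7776.
Length 4: M1..M4: k=1: 0+7776+7·6·6=8028; k=2: 5796+7452+7·138·6=19044; k=3: 7830+0+7·9·6=8208 → min 8028.
Optimal order: (M1 ((M2 M3) M4)) with cost 8028.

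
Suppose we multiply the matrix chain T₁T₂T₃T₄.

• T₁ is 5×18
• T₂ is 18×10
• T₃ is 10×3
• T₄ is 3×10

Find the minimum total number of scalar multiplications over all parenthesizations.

Adjacent pairs: T₁T₂ = 5·18·10 = 900; T₂T₃ = 18·10·3 = 540; T₃T₄ = 10·3·10 = 300.
Length 3: T₁..T₃: k=1: 0+540+5·18·3=810; k=2: 900+0+5·10·3=1050 → min 810 | T₂..T₄: k=2: 0+300+18·10·10=2100; k=3: 540+0+18·3·10=1080 → min 1080.
Length 4: T₁..T₄: k=1: 0+1080+5·18·10=1980; k=2: 900+300+5·10·10=1700; k=3: 810+0+5·3·10=960 → min 960.
Optimal order: ((T₁(T₂T₃))T₄) with cost 960.

960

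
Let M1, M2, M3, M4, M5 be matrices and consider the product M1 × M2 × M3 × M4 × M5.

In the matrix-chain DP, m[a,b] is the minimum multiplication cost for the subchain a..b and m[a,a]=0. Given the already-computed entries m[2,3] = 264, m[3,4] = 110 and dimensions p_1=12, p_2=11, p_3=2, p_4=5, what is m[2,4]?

384

m[2,4] = min over k∈[2,3] of m[2,k]+m[k+1,4]+p_{1}·p_k·p_{4}.
k=2: 0 + 110 + 12·11·5 = 770; k=3: 264 + 0 + 12·2·5 = 384.
Minimum: 384 at k=3.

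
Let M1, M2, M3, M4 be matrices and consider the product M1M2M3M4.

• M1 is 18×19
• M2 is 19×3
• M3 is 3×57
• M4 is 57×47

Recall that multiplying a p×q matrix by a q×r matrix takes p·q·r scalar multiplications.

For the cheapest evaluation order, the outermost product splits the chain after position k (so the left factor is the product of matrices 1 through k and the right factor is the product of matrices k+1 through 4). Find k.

Adjacent pairs: M1M2 = 18·19·3 = 1026; M2M3 = 19·3·57 = 3249; M3M4 = 3·57·47 = 8037.
Length 3: M1..M3: k=1: 0+3249+18·19·57=22743; k=2: 1026+0+18·3·57=4104 → min 4104 | M2..M4: k=2: 0+8037+19·3·47=10716; k=3: 3249+0+19·57·47=54150 → min 10716.
Top-level splits: k=1: (M1..M1)·(M2..M4) → 0+10716+18·19·47 = 26790; k=2: (M1..M2)·(M3..M4) → 1026+8037+18·3·47 = 11601; k=3: (M1..M3)·(M4..M4) → 4104+0+18·57·47 = 52326.
Best split is after M2, i.e. k = 2.

2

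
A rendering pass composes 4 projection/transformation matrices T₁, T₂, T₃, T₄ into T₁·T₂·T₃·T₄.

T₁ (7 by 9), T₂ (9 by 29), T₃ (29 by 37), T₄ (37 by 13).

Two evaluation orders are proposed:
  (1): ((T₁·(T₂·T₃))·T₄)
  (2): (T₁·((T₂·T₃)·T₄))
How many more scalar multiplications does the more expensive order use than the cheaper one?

550

Order (1) = ((T₁·(T₂·T₃))·T₄): (T₂·T₃): 9×29 by 29×37 → 9×37, cost 9·29·37 = 9657; (T₁·(T₂·T₃)): 7×9 by 9×37 → 7×37, cost 7·9·37 = 2331; cumulative 11988; ((T₁·(T₂·T₃))·T₄): 7×37 by 37×13 → 7×13, cost 7·37·13 = 3367; cumulative 15355. Total 15355.
Order (2) = (T₁·((T₂·T₃)·T₄)): (T₂·T₃): 9×29 by 29×37 → 9×37, cost 9·29·37 = 9657; ((T₂·T₃)·T₄): 9×37 by 37×13 → 9×13, cost 9·37·13 = 4329; cumulative 13986; (T₁·((T₂·T₃)·T₄)): 7×9 by 9×13 → 7×13, cost 7·9·13 = 819; cumulative 14805. Total 14805.
Difference: |15355 − 14805| = 550.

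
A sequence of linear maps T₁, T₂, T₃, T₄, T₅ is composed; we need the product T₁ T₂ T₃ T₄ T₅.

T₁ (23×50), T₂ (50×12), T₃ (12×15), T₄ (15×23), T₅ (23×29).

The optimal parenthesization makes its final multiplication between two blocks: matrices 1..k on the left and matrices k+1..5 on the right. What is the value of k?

2

Adjacent pairs: T₁T₂ = 23·50·12 = 13800; T₂T₃ = 50·12·15 = 9000; T₃T₄ = 12·15·23 = 4140; T₄T₅ = 15·23·29 = 10005.
Length 3: T₁..T₃: k=1: 0+9000+23·50·15=26250; k=2: 13800+0+23·12·15=17940 → min 17940 | T₂..T₄: k=2: 0+4140+50·12·23=17940; k=3: 9000+0+50·15·23=26250 → min 17940 | T₃..T₅: k=3: 0+10005+12·15·29=15225; k=4: 4140+0+12·23·29=12144 → min 12144.
Length 4: T₁..T₄: k=1: 0+17940+23·50·23=44390; k=2: 13800+4140+23·12·23=24288; k=3: 17940+0+23·15·23=25875 → min 24288 | T₂..T₅: k=2: 0+12144+50·12·29=29544; k=3: 9000+10005+50·15·29=40755; k=4: 17940+0+50·23·29=51290 → min 29544.
Top-level splits: k=1: (T₁..T₁)·(T₂..T₅) → 0+29544+23·50·29 = 62894; k=2: (T₁..T₂)·(T₃..T₅) → 13800+12144+23·12·29 = 33948; k=3: (T₁..T₃)·(T₄..T₅) → 17940+10005+23·15·29 = 37950; k=4: (T₁..T₄)·(T₅..T₅) → 24288+0+23·23·29 = 39629.
Best split is after T₂, i.e. k = 2.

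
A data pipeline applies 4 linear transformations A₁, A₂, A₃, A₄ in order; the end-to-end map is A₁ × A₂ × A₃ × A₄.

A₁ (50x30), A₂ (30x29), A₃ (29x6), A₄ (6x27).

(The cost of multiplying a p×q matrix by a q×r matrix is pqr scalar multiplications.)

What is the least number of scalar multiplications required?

Adjacent pairs: A₁A₂ = 50·30·29 = 43500; A₂A₃ = 30·29·6 = 5220; A₃A₄ = 29·6·27 = 4698.
Length 3: A₁..A₃: k=1: 0+5220+50·30·6=14220; k=2: 43500+0+50·29·6=52200 → min 14220 | A₂..A₄: k=2: 0+4698+30·29·27=28188; k=3: 5220+0+30·6·27=10080 → min 10080.
Length 4: A₁..A₄: k=1: 0+10080+50·30·27=50580; k=2: 43500+4698+50·29·27=87348; k=3: 14220+0+50·6·27=22320 → min 22320.
Optimal order: ((A₁ × (A₂ × A₃)) × A₄) with cost 22320.

22320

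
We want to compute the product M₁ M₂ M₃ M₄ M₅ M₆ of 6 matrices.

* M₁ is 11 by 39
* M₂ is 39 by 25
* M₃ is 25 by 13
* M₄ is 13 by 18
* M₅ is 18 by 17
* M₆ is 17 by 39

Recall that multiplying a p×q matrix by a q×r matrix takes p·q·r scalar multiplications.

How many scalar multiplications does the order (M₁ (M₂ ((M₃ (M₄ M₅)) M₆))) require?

(M₄ M₅): 13×18 by 18×17 → 13×17, cost 13·18·17 = 3978
(M₃ (M₄ M₅)): 25×13 by 13×17 → 25×17, cost 25·13·17 = 5525; cumulative 9503
((M₃ (M₄ M₅)) M₆): 25×17 by 17×39 → 25×39, cost 25·17·39 = 16575; cumulative 26078
(M₂ ((M₃ (M₄ M₅)) M₆)): 39×25 by 25×39 → 39×39, cost 39·25·39 = 38025; cumulative 64103
(M₁ (M₂ ((M₃ (M₄ M₅)) M₆))): 11×39 by 39×39 → 11×39, cost 11·39·39 = 16731; cumulative 80834
Total: 80834 scalar multiplications.

80834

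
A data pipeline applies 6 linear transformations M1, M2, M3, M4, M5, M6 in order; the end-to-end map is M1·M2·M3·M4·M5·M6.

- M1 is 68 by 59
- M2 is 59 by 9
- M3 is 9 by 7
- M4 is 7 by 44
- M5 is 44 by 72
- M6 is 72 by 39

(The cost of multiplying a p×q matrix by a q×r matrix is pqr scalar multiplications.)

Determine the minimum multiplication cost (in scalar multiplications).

92197

Adjacent pairs: M1M2 = 68·59·9 = 36108; M2M3 = 59·9·7 = 3717; M3M4 = 9·7·44 = 2772; M4M5 = 7·44·72 = 22176; M5M6 = 44·72·39 = 123552.
Length 3: M1..M3: k=1: 0+3717+68·59·7=31801; k=2: 36108+0+68·9·7=40392 → min 31801 | M2..M4: k=2: 0+2772+59·9·44=26136; k=3: 3717+0+59·7·44=21889 → min 21889 | M3..M5: k=3: 0+22176+9·7·72=26712; k=4: 2772+0+9·44·72=31284 → min 26712 | M4..M6: k=4: 0+123552+7·44·39=135564; k=5: 22176+0+7·72·39=41832 → min 41832.
Length 4: M1..M4: k=1: 0+21889+68·59·44=198417; k=2: 36108+2772+68·9·44=65808; k=3: 31801+0+68·7·44=52745 → min 52745 | M2..M5: k=2: 0+26712+59·9·72=64944; k=3: 3717+22176+59·7·72=55629; k=4: 21889+0+59·44·72=208801 → min 55629 | M3..M6: k=3: 0+41832+9·7·39=44289; k=4: 2772+123552+9·44·39=141768; k=5: 26712+0+9·72·39=51984 → min 44289.
Length 5: M1..M5: k=1: 0+55629+68·59·72=344493; k=2: 36108+26712+68·9·72=106884; k=3: 31801+22176+68·7·72=88249; k=4: 52745+0+68·44·72=268169 → min 88249 | M2..M6: k=2: 0+44289+59·9·39=64998; k=3: 3717+41832+59·7·39=61656; k=4: 21889+123552+59·44·39=246685; k=5: 55629+0+59·72·39=221301 → min 61656.
Length 6: M1..M6: k=1: 0+61656+68·59·39=218124; k=2: 36108+44289+68·9·39=104265; k=3: 31801+41832+68·7·39=92197; k=4: 52745+123552+68·44·39=292985; k=5: 88249+0+68·72·39=279193 → min 92197.
Optimal order: ((M1·(M2·M3))·((M4·M5)·M6)) with cost 92197.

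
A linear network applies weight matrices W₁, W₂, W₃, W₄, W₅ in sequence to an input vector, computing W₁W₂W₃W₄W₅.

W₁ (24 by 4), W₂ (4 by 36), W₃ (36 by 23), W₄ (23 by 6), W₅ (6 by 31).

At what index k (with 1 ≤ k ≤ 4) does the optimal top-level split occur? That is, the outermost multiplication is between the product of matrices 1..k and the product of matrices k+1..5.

1

Adjacent pairs: W₁W₂ = 24·4·36 = 3456; W₂W₃ = 4·36·23 = 3312; W₃W₄ = 36·23·6 = 4968; W₄W₅ = 23·6·31 = 4278.
Length 3: W₁..W₃: k=1: 0+3312+24·4·23=5520; k=2: 3456+0+24·36·23=23328 → min 5520 | W₂..W₄: k=2: 0+4968+4·36·6=5832; k=3: 3312+0+4·23·6=3864 → min 3864 | W₃..W₅: k=3: 0+4278+36·23·31=29946; k=4: 4968+0+36·6·31=11664 → min 11664.
Length 4: W₁..W₄: k=1: 0+3864+24·4·6=4440; k=2: 3456+4968+24·36·6=13608; k=3: 5520+0+24·23·6=8832 → min 4440 | W₂..W₅: k=2: 0+11664+4·36·31=16128; k=3: 3312+4278+4·23·31=10442; k=4: 3864+0+4·6·31=4608 → min 4608.
Top-level splits: k=1: (W₁..W₁)·(W₂..W₅) → 0+4608+24·4·31 = 7584; k=2: (W₁..W₂)·(W₃..W₅) → 3456+11664+24·36·31 = 41904; k=3: (W₁..W₃)·(W₄..W₅) → 5520+4278+24·23·31 = 26910; k=4: (W₁..W₄)·(W₅..W₅) → 4440+0+24·6·31 = 8904.
Best split is after W₁, i.e. k = 1.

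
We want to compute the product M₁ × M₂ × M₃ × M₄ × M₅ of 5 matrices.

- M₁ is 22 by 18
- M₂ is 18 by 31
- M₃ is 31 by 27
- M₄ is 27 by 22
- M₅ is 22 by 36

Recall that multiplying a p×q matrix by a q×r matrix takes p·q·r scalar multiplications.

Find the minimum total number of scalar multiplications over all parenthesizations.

51894

Adjacent pairs: M₁M₂ = 22·18·31 = 12276; M₂M₃ = 18·31·27 = 15066; M₃M₄ = 31·27·22 = 18414; M₄M₅ = 27·22·36 = 21384.
Length 3: M₁..M₃: k=1: 0+15066+22·18·27=25758; k=2: 12276+0+22·31·27=30690 → min 25758 | M₂..M₄: k=2: 0+18414+18·31·22=30690; k=3: 15066+0+18·27·22=25758 → min 25758 | M₃..M₅: k=3: 0+21384+31·27·36=51516; k=4: 18414+0+31·22·36=42966 → min 42966.
Length 4: M₁..M₄: k=1: 0+25758+22·18·22=34470; k=2: 12276+18414+22·31·22=45694; k=3: 25758+0+22·27·22=38826 → min 34470 | M₂..M₅: k=2: 0+42966+18·31·36=63054; k=3: 15066+21384+18·27·36=53946; k=4: 25758+0+18·22·36=40014 → min 40014.
Length 5: M₁..M₅: k=1: 0+40014+22·18·36=54270; k=2: 12276+42966+22·31·36=79794; k=3: 25758+21384+22·27·36=68526; k=4: 34470+0+22·22·36=51894 → min 51894.
Optimal order: ((M₁ × ((M₂ × M₃) × M₄)) × M₅) with cost 51894.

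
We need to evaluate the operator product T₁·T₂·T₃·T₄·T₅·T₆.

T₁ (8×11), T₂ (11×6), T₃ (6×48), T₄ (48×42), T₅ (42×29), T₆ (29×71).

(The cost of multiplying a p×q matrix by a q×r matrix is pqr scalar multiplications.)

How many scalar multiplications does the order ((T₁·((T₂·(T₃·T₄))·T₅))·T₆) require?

(T₃·T₄): 6×48 by 48×42 → 6×42, cost 6·48·42 = 12096
(T₂·(T₃·T₄)): 11×6 by 6×42 → 11×42, cost 11·6·42 = 2772; cumulative 14868
((T₂·(T₃·T₄))·T₅): 11×42 by 42×29 → 11×29, cost 11·42·29 = 13398; cumulative 28266
(T₁·((T₂·(T₃·T₄))·T₅)): 8×11 by 11×29 → 8×29, cost 8·11·29 = 2552; cumulative 30818
((T₁·((T₂·(T₃·T₄))·T₅))·T₆): 8×29 by 29×71 → 8×71, cost 8·29·71 = 16472; cumulative 47290
Total: 47290 scalar multiplications.

47290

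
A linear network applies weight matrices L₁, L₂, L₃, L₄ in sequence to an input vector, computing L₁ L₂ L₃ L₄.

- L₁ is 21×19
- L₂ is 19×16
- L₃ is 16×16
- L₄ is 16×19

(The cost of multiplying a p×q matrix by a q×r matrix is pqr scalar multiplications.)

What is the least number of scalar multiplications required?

17632

Adjacent pairs: L₁L₂ = 21·19·16 = 6384; L₂L₃ = 19·16·16 = 4864; L₃L₄ = 16·16·19 = 4864.
Length 3: L₁..L₃: k=1: 0+4864+21·19·16=11248; k=2: 6384+0+21·16·16=11760 → min 11248 | L₂..L₄: k=2: 0+4864+19·16·19=10640; k=3: 4864+0+19·16·19=10640 → min 10640.
Length 4: L₁..L₄: k=1: 0+10640+21·19·19=18221; k=2: 6384+4864+21·16·19=17632; k=3: 11248+0+21·16·19=17632 → min 17632.
Optimal order: ((L₁ L₂) (L₃ L₄)) with cost 17632.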